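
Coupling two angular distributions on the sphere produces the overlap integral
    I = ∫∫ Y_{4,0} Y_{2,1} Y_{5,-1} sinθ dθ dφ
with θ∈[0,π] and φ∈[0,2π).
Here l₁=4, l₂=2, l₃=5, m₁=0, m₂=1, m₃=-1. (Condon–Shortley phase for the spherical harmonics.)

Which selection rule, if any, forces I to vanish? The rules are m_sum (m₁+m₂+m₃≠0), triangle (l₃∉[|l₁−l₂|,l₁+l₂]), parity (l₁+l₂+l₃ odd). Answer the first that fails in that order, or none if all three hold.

parity

azimuthal sum: 0 + 1 − 1 = 0  ✓
2 ≤ 5 ≤ 6 (triangle on l)  ✓
L = 4 + 2 + 5 = 11 (odd)  ✗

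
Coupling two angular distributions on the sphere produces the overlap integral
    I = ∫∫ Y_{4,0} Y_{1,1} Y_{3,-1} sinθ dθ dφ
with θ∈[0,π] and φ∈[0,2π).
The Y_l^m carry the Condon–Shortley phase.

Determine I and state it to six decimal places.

Checks pass: Σm=0; 8 even; l₃=3∈[3,5].
(2·4+1)(2·1+1)(2·3+1) = 189
Δ: 2! 6! 0! / 9! → 1/252
sum: t=1:−1/36 = -1/36
3j²(4 1 3; 0 0 0) = Δ·Π!·Σ² = 4/63  (sign +1)
sum: t=2:+1/96 = 1/96
3j²(4 1 3; 0 1 -1) = Δ·Π!·Σ² = 1/42  (sign +1)
combine: 4πI² = 189·4/63·1/42 = 2/7
take √, sign +1: I = 0.15078601

0.150786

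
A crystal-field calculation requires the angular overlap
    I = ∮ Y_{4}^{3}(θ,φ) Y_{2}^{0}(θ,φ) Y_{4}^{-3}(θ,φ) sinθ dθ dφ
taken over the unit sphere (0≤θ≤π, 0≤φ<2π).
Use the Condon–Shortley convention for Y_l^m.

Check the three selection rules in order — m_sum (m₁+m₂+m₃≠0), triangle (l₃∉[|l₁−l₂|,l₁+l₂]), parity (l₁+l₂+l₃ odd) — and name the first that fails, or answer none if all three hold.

none

azimuthal sum: 3 + 0 − 3 = 0  ✓
2 ≤ 4 ≤ 6 (triangle on l)  ✓
L = 4 + 2 + 4 = 10 (even)  ✓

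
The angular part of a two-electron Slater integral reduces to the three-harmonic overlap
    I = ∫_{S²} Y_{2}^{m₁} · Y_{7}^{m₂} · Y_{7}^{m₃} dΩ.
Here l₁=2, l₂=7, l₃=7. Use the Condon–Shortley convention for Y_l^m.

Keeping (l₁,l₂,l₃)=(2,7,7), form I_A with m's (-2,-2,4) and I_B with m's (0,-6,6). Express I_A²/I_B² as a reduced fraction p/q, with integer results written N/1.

825/676

Same 2,7,7: normalisation and zero-m 3j drop out of the ratio.
A: Δ: 2! 2! 12! / 17! → 1/185640; sum: t=2:+1/8709120 = 1/8709120; 3j²(2 7 7; -2 -2 4) = Δ·Π!·Σ² = 55/3094  (sign -1)
B: Δ: 2! 2! 12! / 17! → 1/185640; sum: t=0:+1/159667200 t=1:−1/479001600 = 1/239500800; 3j²(2 7 7; 0 -6 6) = Δ·Π!·Σ² = 26/1785  (sign -1)
I_A²/I_B² = (55/3094)/(26/1785) = 825/676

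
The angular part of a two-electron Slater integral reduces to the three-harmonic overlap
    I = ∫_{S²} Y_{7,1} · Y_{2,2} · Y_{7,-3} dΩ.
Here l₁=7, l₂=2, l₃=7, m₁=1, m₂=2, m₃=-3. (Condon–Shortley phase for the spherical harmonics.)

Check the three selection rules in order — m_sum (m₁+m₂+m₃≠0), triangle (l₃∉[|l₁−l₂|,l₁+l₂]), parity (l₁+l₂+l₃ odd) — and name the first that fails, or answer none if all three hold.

azimuthal sum: 1 + 2 − 3 = 0  ✓
5 ≤ 7 ≤ 9 (triangle on l)  ✓
L = 7 + 2 + 7 = 16 (even)  ✓

none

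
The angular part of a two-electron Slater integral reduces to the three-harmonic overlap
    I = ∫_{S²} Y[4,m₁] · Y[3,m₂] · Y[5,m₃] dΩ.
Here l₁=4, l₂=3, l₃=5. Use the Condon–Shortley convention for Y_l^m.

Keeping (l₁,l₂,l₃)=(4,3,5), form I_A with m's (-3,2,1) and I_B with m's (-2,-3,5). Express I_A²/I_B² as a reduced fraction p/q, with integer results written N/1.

Shared (l₁,l₂,l₃)=(4,3,5): N and (l;000)² cancel in I_A²/I_B².
A: Δ = 2!·6!·4!/13! = 1/180180; Racah Σ t=1..2: t=1:−1/17280 t=2:+1/1440 = 11/17280; ⇒ 3j(4 3 5; -3 2 1)² = 11/468, sgn +1
B: Δ = 2!·6!·4!/13! = 1/180180; Racah Σ t=0..0: t=0:+1/34560 = 1/34560; ⇒ 3j(4 3 5; -2 -3 5)² = 5/286, sgn +1
I_A²/I_B² = (11/468)/(5/286) = 121/90

121/90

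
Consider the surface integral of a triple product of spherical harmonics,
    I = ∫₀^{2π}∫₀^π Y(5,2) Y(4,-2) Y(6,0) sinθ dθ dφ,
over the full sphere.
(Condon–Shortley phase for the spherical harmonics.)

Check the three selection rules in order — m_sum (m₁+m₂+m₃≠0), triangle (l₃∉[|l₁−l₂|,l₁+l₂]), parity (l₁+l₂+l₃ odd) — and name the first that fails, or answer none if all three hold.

parity

Σmᵢ = 0  ✓
l₃∈[|l₁−l₂|,l₁+l₂]=[1,9], have l₃=6  ✓
Σlᵢ = 15 ⇒ odd  ✗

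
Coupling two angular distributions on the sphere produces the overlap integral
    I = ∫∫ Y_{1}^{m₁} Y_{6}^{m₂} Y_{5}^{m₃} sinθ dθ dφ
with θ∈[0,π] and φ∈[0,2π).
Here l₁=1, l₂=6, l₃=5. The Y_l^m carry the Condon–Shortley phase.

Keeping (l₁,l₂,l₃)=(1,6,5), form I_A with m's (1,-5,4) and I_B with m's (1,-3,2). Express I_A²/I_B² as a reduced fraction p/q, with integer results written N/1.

55/36

Same 1,6,5: normalisation and zero-m 3j drop out of the ratio.
A: Δ: 2! 0! 10! / 13! → 1/858; sum: t=0:+1/725760 = 1/725760; 3j²(1 6 5; 1 -5 4) = Δ·Π!·Σ² = 5/78  (sign -1)
B: Δ: 2! 0! 10! / 13! → 1/858; sum: t=0:+1/60480 = 1/60480; 3j²(1 6 5; 1 -3 2) = Δ·Π!·Σ² = 6/143  (sign -1)
I_A²/I_B² = (5/78)/(6/143) = 55/36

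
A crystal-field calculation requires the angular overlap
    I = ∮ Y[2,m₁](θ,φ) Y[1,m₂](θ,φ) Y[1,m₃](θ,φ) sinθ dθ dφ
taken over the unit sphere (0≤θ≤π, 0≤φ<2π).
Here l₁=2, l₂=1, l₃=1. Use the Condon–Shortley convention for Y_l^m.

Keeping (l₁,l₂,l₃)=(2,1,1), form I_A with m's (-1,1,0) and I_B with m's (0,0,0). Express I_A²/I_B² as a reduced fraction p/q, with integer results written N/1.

l's match ⇒ only the (l;m) 3-j factors differ between A and B.
A: triangle coeff Δ(2,1,1) = 1/30; Σ_t [2,2]: t=2:+1/2 = 1/2; (3j)²=1/10 [(2 1 1; -1 1 0)], sign=-1
B: triangle coeff Δ(2,1,1) = 1/30; Σ_t [1,1]: t=1:−1/1 = -1/1; (3j)²=2/15 [(2 1 1; 0 0 0)], sign=+1
I_A²/I_B² = (1/10)/(2/15) = 3/4

3/4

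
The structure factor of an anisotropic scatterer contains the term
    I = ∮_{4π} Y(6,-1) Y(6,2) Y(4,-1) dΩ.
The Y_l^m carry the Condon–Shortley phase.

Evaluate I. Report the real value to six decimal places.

0.113069

Rules hold: Σm=0, L=16 even, 0≤4≤12.
N = 13·13·9 = 1521
Δ = 8!·4!·4!/17! = 1/15315300
Racah Σ t=2..6: t=2:+1/829440 t=3:−1/25920 t=4:+1/9216 t=5:−1/25920 t=6:+1/829440 = 7/207360
⇒ 3j(6 6 4; 0 0 0)² = 28/2431, sgn +1
Racah Σ t=4..7: t=4:+1/82944 t=5:−1/17280 t=6:+1/34560 t=7:−1/725760 = -53/2903040
⇒ 3j(6 6 4; -1 2 -1)² = 2809/306306, sgn +1
4πI² = N·(3j₀)²·(3jₘ)² = 5618/34969
I = +1·√(0.160657/4π) = 0.11306920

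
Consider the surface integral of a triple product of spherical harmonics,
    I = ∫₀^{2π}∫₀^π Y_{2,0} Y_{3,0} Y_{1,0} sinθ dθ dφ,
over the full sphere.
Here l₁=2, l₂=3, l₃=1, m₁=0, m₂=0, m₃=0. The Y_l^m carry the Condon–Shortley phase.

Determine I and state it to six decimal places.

0.247767

Checks pass: Σm=0; 6 even; l₃=1∈[1,5].
(2·2+1)(2·3+1)(2·1+1) = 105
Δ: 4! 0! 2! / 7! → 1/105
sum: t=2:+1/4 = 1/4
3j²(2 3 1; 0 0 0) = Δ·Π!·Σ² = 3/35  (sign -1)
(m-triple is (0,0,0) — same symbol as above.)
combine: 4πI² = 105·3/35·3/35 = 27/35
take √, sign +1: I = 0.24776670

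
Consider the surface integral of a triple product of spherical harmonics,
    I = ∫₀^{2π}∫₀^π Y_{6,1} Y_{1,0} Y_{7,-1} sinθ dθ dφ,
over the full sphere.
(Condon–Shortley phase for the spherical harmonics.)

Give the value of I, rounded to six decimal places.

-0.242415

m-sum 0 ✓  L=14 even ✓  5≤7≤7 ✓
Π(2lᵢ+1) = 13×3×15 = 585
triangle coeff Δ(6,1,7) = 1/1365
Σ_t [0,0]: t=0:+1/518400 = 1/518400
(3j)²=7/195 [(6 1 7; 0 0 0)], sign=-1
Σ_t [0,0]: t=0:+1/604800 = 1/604800
(3j)²=16/455 [(6 1 7; 1 0 -1)], sign=+1
⇒ 4πI² = 48/65
I = (-1)√(48/65/(4π)) = -0.24241473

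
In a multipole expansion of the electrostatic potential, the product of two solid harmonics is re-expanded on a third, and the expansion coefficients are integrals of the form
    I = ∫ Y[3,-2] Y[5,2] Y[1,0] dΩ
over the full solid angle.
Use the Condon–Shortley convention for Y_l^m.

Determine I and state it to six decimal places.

|3−5|≤1≤3+5 violated ⇒ I = 0

0.000000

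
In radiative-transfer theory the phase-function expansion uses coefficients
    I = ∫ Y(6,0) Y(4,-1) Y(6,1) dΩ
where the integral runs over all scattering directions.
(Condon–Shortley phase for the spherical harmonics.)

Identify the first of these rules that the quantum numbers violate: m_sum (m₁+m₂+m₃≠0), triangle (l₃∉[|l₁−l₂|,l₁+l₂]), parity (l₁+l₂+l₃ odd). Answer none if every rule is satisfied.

none

azimuthal sum: 0 − 1 + 1 = 0  ✓
2 ≤ 6 ≤ 10 (triangle on l)  ✓
L = 6 + 4 + 6 = 16 (even)  ✓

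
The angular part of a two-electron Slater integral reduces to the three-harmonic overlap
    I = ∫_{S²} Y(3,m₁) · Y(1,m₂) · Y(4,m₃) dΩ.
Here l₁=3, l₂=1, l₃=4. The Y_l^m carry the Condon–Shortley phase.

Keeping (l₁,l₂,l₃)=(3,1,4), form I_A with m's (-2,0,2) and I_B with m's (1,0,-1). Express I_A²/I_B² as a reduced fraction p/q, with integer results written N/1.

4/5

Same 3,1,4: normalisation and zero-m 3j drop out of the ratio.
A: Δ: 0! 6! 2! / 9! → 1/252; sum: t=0:+1/120 = 1/120; 3j²(3 1 4; -2 0 2) = Δ·Π!·Σ² = 1/21  (sign +1)
B: Δ: 0! 6! 2! / 9! → 1/252; sum: t=0:+1/48 = 1/48; 3j²(3 1 4; 1 0 -1) = Δ·Π!·Σ² = 5/84  (sign -1)
I_A²/I_B² = (1/21)/(5/84) = 4/5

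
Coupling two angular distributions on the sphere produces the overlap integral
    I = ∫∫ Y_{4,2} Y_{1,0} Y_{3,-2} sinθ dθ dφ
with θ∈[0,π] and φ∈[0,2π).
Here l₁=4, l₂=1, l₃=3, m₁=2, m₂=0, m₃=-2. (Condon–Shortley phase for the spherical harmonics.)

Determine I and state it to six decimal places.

0.213244

Rules hold: Σm=0, L=8 even, 3≤3≤5.
N = 9·3·7 = 189
Δ = 2!·6!·0!/9! = 1/252
Racah Σ t=1..1: t=1:−1/36 = -1/36
⇒ 3j(4 1 3; 0 0 0)² = 4/63, sgn +1
Racah Σ t=1..1: t=1:−1/120 = -1/120
⇒ 3j(4 1 3; 2 0 -2)² = 1/21, sgn +1
4πI² = N·(3j₀)²·(3jₘ)² = 4/7
I = +1·√(0.571429/4π) = 0.21324362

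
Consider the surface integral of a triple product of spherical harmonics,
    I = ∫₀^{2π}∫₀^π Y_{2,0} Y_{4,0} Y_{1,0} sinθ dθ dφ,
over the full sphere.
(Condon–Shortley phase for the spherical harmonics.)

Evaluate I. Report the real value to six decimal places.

0.000000

l₃=1 ∉ [2,6] — triangle fails ⇒ I = 0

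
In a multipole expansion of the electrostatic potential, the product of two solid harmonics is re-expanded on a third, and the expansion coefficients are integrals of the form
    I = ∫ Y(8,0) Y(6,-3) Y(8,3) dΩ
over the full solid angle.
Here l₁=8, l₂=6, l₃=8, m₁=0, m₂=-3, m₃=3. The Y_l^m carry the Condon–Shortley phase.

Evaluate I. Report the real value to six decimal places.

0.100771

m-sum 0 ✓  L=22 even ✓  2≤8≤14 ✓
Π(2lᵢ+1) = 17×13×17 = 3757
triangle coeff Δ(8,6,8) = 1/13742520792
Σ_t [0,6]: t=0:+1/41803776000 t=1:−1/435456000 t=2:+1/39813120 t=3:−1/18662400 t=4:+1/39813120 t=5:−1/435456000 t=6:+1/41803776000 = -11/1393459200
(3j)²=600/96577 [(8 6 8; 0 0 0)], sign=-1
Σ_t [0,3]: t=0:+1/2090188800 t=1:−1/174182400 t=2:+1/99532800 t=3:−1/373248000 = 11/5225472000
(3j)²=528/96577 [(8 6 8; 0 -3 3)], sign=-1
⇒ 4πI² = 316800/2482597
I = (+1)√(316800/2482597/(4π)) = 0.10077076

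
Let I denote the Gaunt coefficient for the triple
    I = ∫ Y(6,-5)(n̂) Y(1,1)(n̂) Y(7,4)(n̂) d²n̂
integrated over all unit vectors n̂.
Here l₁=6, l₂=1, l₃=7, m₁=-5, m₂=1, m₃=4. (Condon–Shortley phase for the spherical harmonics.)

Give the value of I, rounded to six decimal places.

0.060604

Rules hold: Σm=0, L=14 even, 5≤7≤7.
N = 13·3·15 = 585
Δ = 0!·12!·2!/15! = 1/1365
Racah Σ t=0..0: t=0:+1/518400 = 1/518400
⇒ 3j(6 1 7; 0 0 0)² = 7/195, sgn -1
Racah Σ t=0..0: t=0:+1/79833600 = 1/79833600
⇒ 3j(6 1 7; -5 1 4)² = 1/455, sgn -1
4πI² = N·(3j₀)²·(3jₘ)² = 3/65
I = +1·√(0.0461538/4π) = 0.06060368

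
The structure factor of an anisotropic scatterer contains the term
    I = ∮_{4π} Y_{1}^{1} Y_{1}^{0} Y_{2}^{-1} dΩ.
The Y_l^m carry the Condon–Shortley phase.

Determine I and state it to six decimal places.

Checks pass: Σm=0; 4 even; l₃=2∈[0,2].
(2·1+1)(2·1+1)(2·2+1) = 45
Δ: 0! 2! 2! / 5! → 1/30
sum: t=0:+1/1 = 1/1
3j²(1 1 2; 0 0 0) = Δ·Π!·Σ² = 2/15  (sign +1)
sum: t=0:+1/2 = 1/2
3j²(1 1 2; 1 0 -1) = Δ·Π!·Σ² = 1/10  (sign -1)
combine: 4πI² = 45·2/15·1/10 = 3/5
take √, sign -1: I = -0.21850969

-0.218510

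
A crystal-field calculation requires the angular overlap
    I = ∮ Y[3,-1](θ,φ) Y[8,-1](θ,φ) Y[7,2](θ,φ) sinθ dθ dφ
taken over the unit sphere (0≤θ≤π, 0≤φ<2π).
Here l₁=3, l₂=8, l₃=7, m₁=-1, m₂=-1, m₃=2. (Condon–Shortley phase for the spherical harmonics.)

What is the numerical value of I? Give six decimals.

Checks pass: Σm=0; 18 even; l₃=7∈[5,11].
(2·3+1)(2·8+1)(2·7+1) = 1785
Δ: 4! 2! 12! / 19! → 1/5290740
sum: t=1:−1/7257600 t=2:+1/2073600 t=3:−1/7257600 = 1/4838400
3j²(3 8 7; 0 0 0) = Δ·Π!·Σ² = 252/20995  (sign -1)
sum: t=2:+1/4838400 t=3:−1/5806080 t=4:+1/104509440 = 23/522547200
3j²(3 8 7; -1 -1 2) = Δ·Π!·Σ² = 529/377910  (sign -1)
combine: 4πI² = 1785·252/20995·529/377910 = 155526/5185765
take √, sign +1: I = 0.04885288

0.048853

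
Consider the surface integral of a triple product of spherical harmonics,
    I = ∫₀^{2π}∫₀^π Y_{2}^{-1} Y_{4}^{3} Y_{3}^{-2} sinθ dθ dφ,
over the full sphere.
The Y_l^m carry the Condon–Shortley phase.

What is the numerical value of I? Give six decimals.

L=9 odd ⇒ parity kills the (l;000) factor ⇒ I = 0

0.000000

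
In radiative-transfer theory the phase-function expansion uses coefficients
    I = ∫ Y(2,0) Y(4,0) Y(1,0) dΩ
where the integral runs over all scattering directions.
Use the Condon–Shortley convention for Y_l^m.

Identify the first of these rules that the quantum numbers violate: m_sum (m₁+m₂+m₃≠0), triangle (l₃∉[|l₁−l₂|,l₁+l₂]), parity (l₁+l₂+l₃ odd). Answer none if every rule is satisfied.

triangle

Σmᵢ = 0  ✓
l₃∈[|l₁−l₂|,l₁+l₂]=[2,6], have l₃=1  ✗
Σlᵢ = 7 ⇒ odd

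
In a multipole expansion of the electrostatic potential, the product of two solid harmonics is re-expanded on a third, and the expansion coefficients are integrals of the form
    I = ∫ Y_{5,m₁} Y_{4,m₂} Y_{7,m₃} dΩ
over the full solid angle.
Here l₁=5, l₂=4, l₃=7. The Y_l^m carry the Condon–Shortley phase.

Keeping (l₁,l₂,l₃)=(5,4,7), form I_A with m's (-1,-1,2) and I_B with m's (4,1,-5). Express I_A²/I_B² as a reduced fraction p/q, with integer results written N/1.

8750/2673

l's match ⇒ only the (l;m) 3-j factors differ between A and B.
A: triangle coeff Δ(5,4,7) = 1/6126120; Σ_t [0,2]: t=0:+1/103680 t=1:−1/34560 t=2:+1/138240 = -1/82944; (3j)²=125/9724 [(5 4 7; -1 -1 2)], sign=+1
B: triangle coeff Δ(5,4,7) = 1/6126120; Σ_t [0,1]: t=0:+1/1209600 t=1:−1/1935360 = 1/3225600; (3j)²=243/61880 [(5 4 7; 4 1 -5)], sign=+1
I_A²/I_B² = (125/9724)/(243/61880) = 8750/2673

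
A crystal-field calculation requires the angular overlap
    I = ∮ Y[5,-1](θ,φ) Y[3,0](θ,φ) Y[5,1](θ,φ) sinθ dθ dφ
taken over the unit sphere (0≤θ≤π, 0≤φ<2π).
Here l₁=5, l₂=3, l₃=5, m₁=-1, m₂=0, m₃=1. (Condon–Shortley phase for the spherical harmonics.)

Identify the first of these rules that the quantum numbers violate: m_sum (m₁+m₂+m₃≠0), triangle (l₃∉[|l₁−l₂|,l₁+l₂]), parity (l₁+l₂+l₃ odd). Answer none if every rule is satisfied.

parity

azimuthal sum: -1 + 0 + 1 = 0  ✓
2 ≤ 5 ≤ 8 (triangle on l)  ✓
L = 5 + 3 + 5 = 13 (odd)  ✗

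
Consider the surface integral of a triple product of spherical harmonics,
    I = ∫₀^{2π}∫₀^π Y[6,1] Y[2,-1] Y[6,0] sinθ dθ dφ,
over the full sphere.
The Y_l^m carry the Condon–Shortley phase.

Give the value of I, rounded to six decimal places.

Checks pass: Σm=0; 14 even; l₃=6∈[4,8].
(2·6+1)(2·2+1)(2·6+1) = 845
Δ: 2! 10! 2! / 15! → 1/90090
sum: t=0:+1/69120 t=1:−1/14400 t=2:+1/69120 = -7/172800
3j²(6 2 6; 0 0 0) = Δ·Π!·Σ² = 14/715  (sign -1)
sum: t=0:+1/28800 t=1:−1/34560 = 1/172800
3j²(6 2 6; 1 -1 0) = Δ·Π!·Σ² = 1/1430  (sign +1)
combine: 4πI² = 845·14/715·1/1430 = 7/605
take √, sign -1: I = -0.03034355

-0.030344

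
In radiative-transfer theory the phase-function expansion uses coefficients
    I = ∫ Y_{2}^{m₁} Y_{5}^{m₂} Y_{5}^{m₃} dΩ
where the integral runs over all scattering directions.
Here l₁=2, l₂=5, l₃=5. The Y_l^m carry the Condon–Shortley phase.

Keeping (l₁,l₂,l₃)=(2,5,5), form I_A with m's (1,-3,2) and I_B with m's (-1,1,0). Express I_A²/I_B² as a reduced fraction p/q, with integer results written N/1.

20/1

l's match ⇒ only the (l;m) 3-j factors differ between A and B.
A: triangle coeff Δ(2,5,5) = 1/38610; Σ_t [0,1]: t=0:+1/2880 t=1:−1/10080 = 1/4032; (3j)²=10/429 [(2 5 5; 1 -3 2)], sign=-1
B: triangle coeff Δ(2,5,5) = 1/38610; Σ_t [1,2]: t=1:−1/1440 t=2:+1/1152 = 1/5760; (3j)²=1/858 [(2 5 5; -1 1 0)], sign=-1
I_A²/I_B² = (10/429)/(1/858) = 20/1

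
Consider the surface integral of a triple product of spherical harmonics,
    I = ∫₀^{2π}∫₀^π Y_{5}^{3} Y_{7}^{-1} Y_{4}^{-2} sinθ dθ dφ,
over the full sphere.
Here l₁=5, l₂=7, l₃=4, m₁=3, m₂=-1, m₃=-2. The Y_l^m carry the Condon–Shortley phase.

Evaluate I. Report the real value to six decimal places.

Rules hold: Σm=0, L=16 even, 2≤4≤12.
N = 11·15·9 = 1485
Δ = 8!·2!·6!/17! = 1/6126120
Racah Σ t=3..5: t=3:−1/69120 t=4:+1/20736 t=5:−1/69120 = 1/51840
⇒ 3j(5 7 4; 0 0 0)² = 280/21879, sgn +1
Racah Σ t=0..2: t=0:+1/58060800 t=1:−1/604800 t=2:+1/138240 = 13/2322432
⇒ 3j(5 7 4; 3 -1 -2)² = 1625/94248, sgn +1
4πI² = N·(3j₀)²·(3jₘ)² = 3125/9537
I = +1·√(0.327671/4π) = 0.16147831

0.161478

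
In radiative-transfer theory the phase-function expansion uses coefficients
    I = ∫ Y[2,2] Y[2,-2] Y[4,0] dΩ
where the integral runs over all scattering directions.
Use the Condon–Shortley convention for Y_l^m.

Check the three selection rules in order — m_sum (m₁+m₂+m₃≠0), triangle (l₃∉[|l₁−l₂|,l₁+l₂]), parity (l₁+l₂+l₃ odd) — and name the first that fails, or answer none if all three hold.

m₁+m₂+m₃ = 2 − 2 + 0 = 0  ✓
triangle: |2−2|=0 ≤ l₃=4 ≤ 2+2=4  ✓
parity: l₁+l₂+l₃ = 8 is even  ✓

none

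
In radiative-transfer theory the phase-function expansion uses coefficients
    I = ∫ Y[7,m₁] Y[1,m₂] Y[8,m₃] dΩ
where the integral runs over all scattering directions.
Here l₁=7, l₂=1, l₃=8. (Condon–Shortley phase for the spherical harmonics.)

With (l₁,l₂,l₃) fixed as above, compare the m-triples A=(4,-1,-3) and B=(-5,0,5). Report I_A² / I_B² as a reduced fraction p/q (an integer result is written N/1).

Shared (l₁,l₂,l₃)=(7,1,8): N and (l;000)² cancel in I_A²/I_B².
A: Δ = 0!·14!·2!/17! = 1/2040; Racah Σ t=0..0: t=0:+1/479001600 = 1/479001600; ⇒ 3j(7 1 8; 4 -1 -3)² = 1/204, sgn -1
B: Δ = 0!·14!·2!/17! = 1/2040; Racah Σ t=0..0: t=0:+1/958003200 = 1/958003200; ⇒ 3j(7 1 8; -5 0 5)² = 13/680, sgn -1
I_A²/I_B² = (1/204)/(13/680) = 10/39

10/39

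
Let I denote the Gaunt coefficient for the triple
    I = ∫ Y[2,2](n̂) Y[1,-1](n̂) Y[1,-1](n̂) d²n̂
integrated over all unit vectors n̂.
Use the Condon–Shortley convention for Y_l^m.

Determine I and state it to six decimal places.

Checks pass: Σm=0; 4 even; l₃=1∈[1,3].
(2·2+1)(2·1+1)(2·1+1) = 45
Δ: 2! 2! 0! / 5! → 1/30
sum: t=1:−1/1 = -1/1
3j²(2 1 1; 0 0 0) = Δ·Π!·Σ² = 2/15  (sign +1)
sum: t=0:+1/4 = 1/4
3j²(2 1 1; 2 -1 -1) = Δ·Π!·Σ² = 1/5  (sign +1)
combine: 4πI² = 45·2/15·1/5 = 6/5
take √, sign +1: I = 0.30901936

0.309019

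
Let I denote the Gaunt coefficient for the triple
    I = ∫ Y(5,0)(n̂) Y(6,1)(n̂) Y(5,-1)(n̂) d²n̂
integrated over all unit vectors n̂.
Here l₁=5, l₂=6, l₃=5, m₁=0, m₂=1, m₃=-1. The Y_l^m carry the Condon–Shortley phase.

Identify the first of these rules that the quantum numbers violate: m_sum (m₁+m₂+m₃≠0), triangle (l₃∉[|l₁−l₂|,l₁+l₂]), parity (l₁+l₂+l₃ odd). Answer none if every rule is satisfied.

none

Σmᵢ = 0  ✓
l₃∈[|l₁−l₂|,l₁+l₂]=[1,11], have l₃=5  ✓
Σlᵢ = 16 ⇒ even  ✓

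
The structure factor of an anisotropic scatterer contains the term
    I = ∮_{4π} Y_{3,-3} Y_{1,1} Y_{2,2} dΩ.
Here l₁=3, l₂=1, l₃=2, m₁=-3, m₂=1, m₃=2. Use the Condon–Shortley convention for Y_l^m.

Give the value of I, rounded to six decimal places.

-0.319865

Checks pass: Σm=0; 6 even; l₃=2∈[2,4].
(2·3+1)(2·1+1)(2·2+1) = 105
Δ: 2! 4! 0! / 7! → 1/105
sum: t=1:−1/4 = -1/4
3j²(3 1 2; 0 0 0) = Δ·Π!·Σ² = 3/35  (sign -1)
sum: t=2:+1/48 = 1/48
3j²(3 1 2; -3 1 2) = Δ·Π!·Σ² = 1/7  (sign +1)
combine: 4πI² = 105·3/35·1/7 = 9/7
take √, sign -1: I = -0.31986543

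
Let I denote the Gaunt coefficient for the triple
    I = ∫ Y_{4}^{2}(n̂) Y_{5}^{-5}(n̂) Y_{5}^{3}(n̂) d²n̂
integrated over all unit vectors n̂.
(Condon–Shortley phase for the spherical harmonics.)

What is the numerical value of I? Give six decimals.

Rules hold: Σm=0, L=14 even, 1≤5≤9.
N = 9·11·11 = 1089
Δ = 4!·4!·6!/15! = 1/3153150
Racah Σ t=0..4: t=0:+1/69120 t=1:−1/1728 t=2:+1/576 t=3:−1/1728 t=4:+1/69120 = 7/11520
⇒ 3j(4 5 5; 0 0 0)² = 2/143, sgn -1
Racah Σ t=0..0: t=0:+1/69120 = 1/69120
⇒ 3j(4 5 5; 2 -5 3)² = 4/143, sgn +1
4πI² = N·(3j₀)²·(3jₘ)² = 72/169
I = -1·√(0.426036/4π) = -0.18412721

-0.184127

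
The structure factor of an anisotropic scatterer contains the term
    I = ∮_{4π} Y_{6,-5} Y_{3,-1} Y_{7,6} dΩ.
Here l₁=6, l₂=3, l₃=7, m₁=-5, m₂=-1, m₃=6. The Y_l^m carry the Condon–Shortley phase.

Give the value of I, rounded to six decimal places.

-0.034007

Rules hold: Σm=0, L=16 even, 3≤7≤9.
N = 13·7·15 = 1365
Δ = 2!·10!·4!/17! = 1/2042040
Racah Σ t=0..2: t=0:+1/207360 t=1:−1/57600 t=2:+1/207360 = -1/129600
⇒ 3j(6 3 7; 0 0 0)² = 168/12155, sgn +1
Racah Σ t=1..2: t=1:−1/21772800 t=2:+1/17418240 = 1/87091200
⇒ 3j(6 3 7; -5 -1 6)² = 11/14280, sgn -1
4πI² = N·(3j₀)²·(3jₘ)² = 21/1445
I = -1·√(0.0145329/4π) = -0.03400719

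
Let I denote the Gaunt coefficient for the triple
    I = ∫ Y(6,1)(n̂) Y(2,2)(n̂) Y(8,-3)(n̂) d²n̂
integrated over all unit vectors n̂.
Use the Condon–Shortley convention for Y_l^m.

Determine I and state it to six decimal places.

-0.154160

Checks pass: Σm=0; 16 even; l₃=8∈[4,8].
(2·6+1)(2·2+1)(2·8+1) = 1105
Δ: 0! 12! 4! / 17! → 1/30940
sum: t=0:+1/2073600 = 1/2073600
3j²(6 2 8; 0 0 0) = Δ·Π!·Σ² = 28/1105  (sign +1)
sum: t=0:+1/14515200 = 1/14515200
3j²(6 2 8; 1 2 -3) = Δ·Π!·Σ² = 33/3094  (sign -1)
combine: 4πI² = 1105·28/1105·33/3094 = 66/221
take √, sign -1: I = -0.15415972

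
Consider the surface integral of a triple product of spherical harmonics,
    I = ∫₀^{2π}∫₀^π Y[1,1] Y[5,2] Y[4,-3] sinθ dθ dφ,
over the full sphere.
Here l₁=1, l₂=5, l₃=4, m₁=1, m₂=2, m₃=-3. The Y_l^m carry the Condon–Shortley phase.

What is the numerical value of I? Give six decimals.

0.085055

m-sum 0 ✓  L=10 even ✓  4≤4≤6 ✓
Π(2lᵢ+1) = 3×11×9 = 297
triangle coeff Δ(1,5,4) = 1/495
Σ_t [1,1]: t=1:−1/576 = -1/576
(3j)²=5/99 [(1 5 4; 0 0 0)], sign=-1
Σ_t [0,0]: t=0:+1/10080 = 1/10080
(3j)²=1/165 [(1 5 4; 1 2 -3)], sign=-1
⇒ 4πI² = 1/11
I = (+1)√(1/11/(4π)) = 0.08505478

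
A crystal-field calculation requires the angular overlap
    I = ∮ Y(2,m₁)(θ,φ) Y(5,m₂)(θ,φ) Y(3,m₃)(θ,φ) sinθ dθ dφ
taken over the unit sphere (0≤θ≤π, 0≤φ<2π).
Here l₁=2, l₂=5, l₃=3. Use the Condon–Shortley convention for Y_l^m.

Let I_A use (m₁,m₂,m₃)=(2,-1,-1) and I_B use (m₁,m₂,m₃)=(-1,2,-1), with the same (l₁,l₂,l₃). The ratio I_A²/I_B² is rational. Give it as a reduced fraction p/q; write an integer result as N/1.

1/7

Shared (l₁,l₂,l₃)=(2,5,3): N and (l;000)² cancel in I_A²/I_B².
A: Δ = 4!·0!·6!/11! = 1/2310; Racah Σ t=0..0: t=0:+1/1152 = 1/1152; ⇒ 3j(2 5 3; 2 -1 -1)² = 1/154, sgn +1
B: Δ = 4!·0!·6!/11! = 1/2310; Racah Σ t=3..3: t=3:−1/288 = -1/288; ⇒ 3j(2 5 3; -1 2 -1)² = 1/22, sgn -1
I_A²/I_B² = (1/154)/(1/22) = 1/7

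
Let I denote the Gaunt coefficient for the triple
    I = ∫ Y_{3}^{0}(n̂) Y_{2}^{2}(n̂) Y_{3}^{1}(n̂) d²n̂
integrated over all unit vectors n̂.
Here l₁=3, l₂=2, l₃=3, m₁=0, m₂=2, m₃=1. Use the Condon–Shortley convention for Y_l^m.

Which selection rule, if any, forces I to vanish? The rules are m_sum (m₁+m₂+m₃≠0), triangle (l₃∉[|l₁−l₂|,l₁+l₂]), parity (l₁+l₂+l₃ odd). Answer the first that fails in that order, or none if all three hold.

m_sum

azimuthal sum: 0 + 2 + 1 = 3  ✗
1 ≤ 3 ≤ 5 (triangle on l)
L = 3 + 2 + 3 = 8 (even)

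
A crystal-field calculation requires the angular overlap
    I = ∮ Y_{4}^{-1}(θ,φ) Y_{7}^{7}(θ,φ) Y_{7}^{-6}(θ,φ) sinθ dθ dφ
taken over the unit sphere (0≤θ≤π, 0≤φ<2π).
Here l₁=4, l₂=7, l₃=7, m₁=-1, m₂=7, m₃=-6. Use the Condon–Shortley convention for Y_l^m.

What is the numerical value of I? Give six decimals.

0.197290

Checks pass: Σm=0; 18 even; l₃=7∈[3,11].
(2·4+1)(2·7+1)(2·7+1) = 2025
Δ: 4! 4! 10! / 19! → 1/58198140
sum: t=0:+1/17418240 t=1:−1/622080 t=2:+1/230400 t=3:−1/622080 t=4:+1/17418240 = 1/806400
3j²(4 7 7; 0 0 0) = Δ·Π!·Σ² = 2268/230945  (sign -1)
sum: t=4:+1/522547200 = 1/522547200
3j²(4 7 7; -1 7 -6) = Δ·Π!·Σ² = 143/5814  (sign -1)
combine: 4πI² = 2025·2268/230945·143/5814 = 51030/104329
take √, sign +1: I = 0.19729012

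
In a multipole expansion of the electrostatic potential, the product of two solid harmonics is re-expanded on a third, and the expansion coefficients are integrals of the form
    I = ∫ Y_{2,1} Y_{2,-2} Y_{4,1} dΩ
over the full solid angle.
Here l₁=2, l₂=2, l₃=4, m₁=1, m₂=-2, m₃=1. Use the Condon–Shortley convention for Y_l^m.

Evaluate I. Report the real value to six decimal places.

-0.090112

m-sum 0 ✓  L=8 even ✓  0≤4≤4 ✓
Π(2lᵢ+1) = 5×5×9 = 225
triangle coeff Δ(2,2,4) = 1/630
Σ_t [0,0]: t=0:+1/16 = 1/16
(3j)²=2/35 [(2 2 4; 0 0 0)], sign=+1
Σ_t [0,0]: t=0:+1/144 = 1/144
(3j)²=1/126 [(2 2 4; 1 -2 1)], sign=-1
⇒ 4πI² = 5/49
I = (-1)√(5/49/(4π)) = -0.09011188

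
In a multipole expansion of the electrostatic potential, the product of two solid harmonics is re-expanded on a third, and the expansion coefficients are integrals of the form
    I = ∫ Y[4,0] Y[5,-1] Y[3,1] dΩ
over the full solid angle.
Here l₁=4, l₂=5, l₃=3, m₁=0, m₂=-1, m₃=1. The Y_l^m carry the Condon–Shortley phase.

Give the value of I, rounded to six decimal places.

-0.086020

m-sum 0 ✓  L=12 even ✓  1≤3≤9 ✓
Π(2lᵢ+1) = 9×11×7 = 693
triangle coeff Δ(4,5,3) = 1/180180
Σ_t [2,4]: t=2:+1/576 t=3:−1/144 t=4:+1/576 = -1/288
(3j)²=20/1001 [(4 5 3; 0 0 0)], sign=+1
Σ_t [2,4]: t=2:+1/384 t=3:−1/216 t=4:+1/2304 = -11/6912
(3j)²=11/1638 [(4 5 3; 0 -1 1)], sign=-1
⇒ 4πI² = 110/1183
I = (-1)√(110/1183/(4π)) = -0.08601992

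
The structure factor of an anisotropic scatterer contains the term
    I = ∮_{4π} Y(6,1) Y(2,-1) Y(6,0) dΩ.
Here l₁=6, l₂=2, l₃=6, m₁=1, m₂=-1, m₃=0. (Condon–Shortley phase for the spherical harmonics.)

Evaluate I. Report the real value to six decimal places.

-0.030344

Checks pass: Σm=0; 14 even; l₃=6∈[4,8].
(2·6+1)(2·2+1)(2·6+1) = 845
Δ: 2! 10! 2! / 15! → 1/90090
sum: t=0:+1/69120 t=1:−1/14400 t=2:+1/69120 = -7/172800
3j²(6 2 6; 0 0 0) = Δ·Π!·Σ² = 14/715  (sign -1)
sum: t=0:+1/28800 t=1:−1/34560 = 1/172800
3j²(6 2 6; 1 -1 0) = Δ·Π!·Σ² = 1/1430  (sign +1)
combine: 4πI² = 845·14/715·1/1430 = 7/605
take √, sign -1: I = -0.03034355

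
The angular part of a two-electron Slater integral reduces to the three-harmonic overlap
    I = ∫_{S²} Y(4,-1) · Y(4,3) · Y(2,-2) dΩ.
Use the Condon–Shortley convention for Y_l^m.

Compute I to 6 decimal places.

m-sum 0 ✓  L=10 even ✓  0≤2≤8 ✓
Π(2lᵢ+1) = 9×9×5 = 405
triangle coeff Δ(4,4,2) = 1/13860
Σ_t [2,4]: t=2:+1/192 t=3:−1/36 t=4:+1/192 = -5/288
(3j)²=20/693 [(4 4 2; 0 0 0)], sign=-1
Σ_t [5,5]: t=5:−1/480 = -1/480
(3j)²=3/110 [(4 4 2; -1 3 -2)], sign=-1
⇒ 4πI² = 270/847
I = (+1)√(270/847/(4π)) = 0.15927046

0.159270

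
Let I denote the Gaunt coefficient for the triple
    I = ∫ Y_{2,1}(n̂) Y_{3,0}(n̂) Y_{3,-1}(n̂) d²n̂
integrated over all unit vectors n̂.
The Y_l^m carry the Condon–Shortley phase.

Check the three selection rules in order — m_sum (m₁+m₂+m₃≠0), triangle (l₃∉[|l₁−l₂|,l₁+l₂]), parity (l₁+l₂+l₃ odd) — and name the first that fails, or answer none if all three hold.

Σmᵢ = 0  ✓
l₃∈[|l₁−l₂|,l₁+l₂]=[1,5], have l₃=3  ✓
Σlᵢ = 8 ⇒ even  ✓

none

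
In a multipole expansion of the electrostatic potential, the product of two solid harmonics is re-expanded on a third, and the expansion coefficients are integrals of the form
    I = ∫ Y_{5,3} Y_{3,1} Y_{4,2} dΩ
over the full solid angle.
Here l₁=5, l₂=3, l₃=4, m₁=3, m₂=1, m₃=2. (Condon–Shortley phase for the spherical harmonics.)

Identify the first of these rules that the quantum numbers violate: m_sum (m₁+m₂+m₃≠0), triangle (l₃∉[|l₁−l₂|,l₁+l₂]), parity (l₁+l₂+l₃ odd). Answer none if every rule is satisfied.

m_sum

azimuthal sum: 3 + 1 + 2 = 6  ✗
2 ≤ 4 ≤ 8 (triangle on l)
L = 5 + 3 + 4 = 12 (even)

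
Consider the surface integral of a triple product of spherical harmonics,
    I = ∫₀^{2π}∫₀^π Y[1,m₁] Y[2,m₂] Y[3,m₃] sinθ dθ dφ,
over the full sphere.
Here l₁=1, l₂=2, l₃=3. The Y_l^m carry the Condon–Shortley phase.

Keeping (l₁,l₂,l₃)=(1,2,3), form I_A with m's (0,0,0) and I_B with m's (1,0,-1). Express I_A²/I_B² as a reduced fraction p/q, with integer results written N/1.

Shared (l₁,l₂,l₃)=(1,2,3): N and (l;000)² cancel in I_A²/I_B².
A: Δ = 0!·2!·4!/7! = 1/105; Racah Σ t=0..0: t=0:+1/4 = 1/4; ⇒ 3j(1 2 3; 0 0 0)² = 3/35, sgn -1
B: Δ = 0!·2!·4!/7! = 1/105; Racah Σ t=0..0: t=0:+1/8 = 1/8; ⇒ 3j(1 2 3; 1 0 -1)² = 2/35, sgn +1
I_A²/I_B² = (3/35)/(2/35) = 3/2

3/2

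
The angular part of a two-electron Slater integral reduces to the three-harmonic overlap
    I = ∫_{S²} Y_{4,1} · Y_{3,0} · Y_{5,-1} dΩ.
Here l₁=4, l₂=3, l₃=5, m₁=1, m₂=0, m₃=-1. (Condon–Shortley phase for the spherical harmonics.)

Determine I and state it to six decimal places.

Rules hold: Σm=0, L=12 even, 1≤5≤7.
N = 9·7·11 = 693
Δ = 2!·6!·4!/13! = 1/180180
Racah Σ t=0..2: t=0:+1/576 t=1:−1/144 t=2:+1/576 = -1/288
⇒ 3j(4 3 5; 0 0 0)² = 20/1001, sgn +1
Racah Σ t=0..2: t=0:+1/432 t=1:−1/192 t=2:+1/1440 = -19/8640
⇒ 3j(4 3 5; 1 0 -1)² = 361/30030, sgn -1
4πI² = N·(3j₀)²·(3jₘ)² = 2166/13013
I = -1·√(0.166449/4π) = -0.11508947

-0.115089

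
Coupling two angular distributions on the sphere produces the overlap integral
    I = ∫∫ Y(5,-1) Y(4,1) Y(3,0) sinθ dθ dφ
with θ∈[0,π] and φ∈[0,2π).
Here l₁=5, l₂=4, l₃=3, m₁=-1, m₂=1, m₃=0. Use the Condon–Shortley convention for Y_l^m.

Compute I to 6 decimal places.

-0.115089

Checks pass: Σm=0; 12 even; l₃=3∈[1,9].
(2·5+1)(2·4+1)(2·3+1) = 693
Δ: 6! 4! 2! / 13! → 1/180180
sum: t=2:+1/576 t=3:−1/144 t=4:+1/576 = -1/288
3j²(5 4 3; 0 0 0) = Δ·Π!·Σ² = 20/1001  (sign +1)
sum: t=3:−1/432 t=4:+1/192 t=5:−1/1440 = 19/8640
3j²(5 4 3; -1 1 0) = Δ·Π!·Σ² = 361/30030  (sign -1)
combine: 4πI² = 693·20/1001·361/30030 = 2166/13013
take √, sign -1: I = -0.11508947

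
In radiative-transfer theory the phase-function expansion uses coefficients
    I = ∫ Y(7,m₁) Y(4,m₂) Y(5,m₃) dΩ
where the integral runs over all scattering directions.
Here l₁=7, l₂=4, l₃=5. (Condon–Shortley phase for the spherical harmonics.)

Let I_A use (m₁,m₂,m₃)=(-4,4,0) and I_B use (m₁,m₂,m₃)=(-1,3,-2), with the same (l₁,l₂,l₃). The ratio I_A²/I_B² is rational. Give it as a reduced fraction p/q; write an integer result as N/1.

44/35

Shared (l₁,l₂,l₃)=(7,4,5): N and (l;000)² cancel in I_A²/I_B².
A: Δ = 6!·8!·2!/17! = 1/6126120; Racah Σ t=6..6: t=6:+1/1036800 = 1/1036800; ⇒ 3j(7 4 5; -4 4 0)² = 14/663, sgn -1
B: Δ = 6!·8!·2!/17! = 1/6126120; Racah Σ t=5..6: t=5:−1/172800 t=6:+1/1036800 = -1/207360; ⇒ 3j(7 4 5; -1 3 -2)² = 245/14586, sgn +1
I_A²/I_B² = (14/663)/(245/14586) = 44/35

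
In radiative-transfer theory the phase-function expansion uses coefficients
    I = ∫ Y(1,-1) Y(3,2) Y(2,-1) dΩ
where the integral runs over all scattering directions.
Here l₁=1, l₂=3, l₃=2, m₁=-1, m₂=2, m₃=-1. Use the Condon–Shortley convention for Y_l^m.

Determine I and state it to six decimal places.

0.261169

Checks pass: Σm=0; 6 even; l₃=2∈[2,4].
(2·1+1)(2·3+1)(2·2+1) = 105
Δ: 2! 0! 4! / 7! → 1/105
sum: t=1:−1/4 = -1/4
3j²(1 3 2; 0 0 0) = Δ·Π!·Σ² = 3/35  (sign -1)
sum: t=2:+1/12 = 1/12
3j²(1 3 2; -1 2 -1) = Δ·Π!·Σ² = 2/21  (sign -1)
combine: 4πI² = 105·3/35·2/21 = 6/7
take √, sign +1: I = 0.26116903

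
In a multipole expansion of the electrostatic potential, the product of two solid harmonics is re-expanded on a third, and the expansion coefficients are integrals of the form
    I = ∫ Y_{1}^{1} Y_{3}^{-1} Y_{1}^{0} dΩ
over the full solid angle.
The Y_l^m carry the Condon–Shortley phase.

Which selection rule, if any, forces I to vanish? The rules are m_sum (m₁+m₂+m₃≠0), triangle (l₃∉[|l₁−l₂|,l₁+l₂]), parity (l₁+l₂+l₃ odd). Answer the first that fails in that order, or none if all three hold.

triangle

m₁+m₂+m₃ = 1 − 1 + 0 = 0  ✓
triangle: |1−3|=2 ≤ l₃=1 ≤ 1+3=4  ✗
parity: l₁+l₂+l₃ = 5 is odd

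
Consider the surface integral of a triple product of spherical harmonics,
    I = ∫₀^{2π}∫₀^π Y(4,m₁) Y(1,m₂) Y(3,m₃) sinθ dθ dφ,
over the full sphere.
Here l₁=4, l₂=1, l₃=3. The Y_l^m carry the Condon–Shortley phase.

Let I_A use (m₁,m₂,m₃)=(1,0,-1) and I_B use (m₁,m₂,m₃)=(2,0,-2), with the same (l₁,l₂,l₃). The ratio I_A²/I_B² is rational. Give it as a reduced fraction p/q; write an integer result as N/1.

5/4

Same 4,1,3: normalisation and zero-m 3j drop out of the ratio.
A: Δ: 2! 6! 0! / 9! → 1/252; sum: t=1:−1/48 = -1/48; 3j²(4 1 3; 1 0 -1) = Δ·Π!·Σ² = 5/84  (sign -1)
B: Δ: 2! 6! 0! / 9! → 1/252; sum: t=1:−1/120 = -1/120; 3j²(4 1 3; 2 0 -2) = Δ·Π!·Σ² = 1/21  (sign +1)
I_A²/I_B² = (5/84)/(1/21) = 5/4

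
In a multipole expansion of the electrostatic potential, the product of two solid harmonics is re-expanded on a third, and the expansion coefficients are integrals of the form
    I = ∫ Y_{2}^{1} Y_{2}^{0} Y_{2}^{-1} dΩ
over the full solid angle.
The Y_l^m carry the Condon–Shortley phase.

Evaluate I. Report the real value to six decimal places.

-0.090112

Rules hold: Σm=0, L=6 even, 0≤2≤4.
N = 5·5·5 = 125
Δ = 2!·2!·2!/7! = 1/630
Racah Σ t=0..2: t=0:+1/8 t=1:−1/1 t=2:+1/8 = -3/4
⇒ 3j(2 2 2; 0 0 0)² = 2/35, sgn -1
Racah Σ t=0..1: t=0:+1/4 t=1:−1/2 = -1/4
⇒ 3j(2 2 2; 1 0 -1)² = 1/70, sgn +1
4πI² = N·(3j₀)²·(3jₘ)² = 5/49
I = -1·√(0.102041/4π) = -0.09011188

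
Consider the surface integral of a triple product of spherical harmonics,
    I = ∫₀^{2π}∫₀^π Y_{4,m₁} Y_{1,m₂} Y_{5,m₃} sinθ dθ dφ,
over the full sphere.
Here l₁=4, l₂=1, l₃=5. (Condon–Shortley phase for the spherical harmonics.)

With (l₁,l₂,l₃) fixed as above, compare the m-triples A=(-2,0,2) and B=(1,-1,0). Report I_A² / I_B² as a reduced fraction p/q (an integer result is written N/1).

21/10

Shared (l₁,l₂,l₃)=(4,1,5): N and (l;000)² cancel in I_A²/I_B².
A: Δ = 0!·8!·2!/11! = 1/495; Racah Σ t=0..0: t=0:+1/1440 = 1/1440; ⇒ 3j(4 1 5; -2 0 2)² = 7/165, sgn -1
B: Δ = 0!·8!·2!/11! = 1/495; Racah Σ t=0..0: t=0:+1/1440 = 1/1440; ⇒ 3j(4 1 5; 1 -1 0)² = 2/99, sgn -1
I_A²/I_B² = (7/165)/(2/99) = 21/10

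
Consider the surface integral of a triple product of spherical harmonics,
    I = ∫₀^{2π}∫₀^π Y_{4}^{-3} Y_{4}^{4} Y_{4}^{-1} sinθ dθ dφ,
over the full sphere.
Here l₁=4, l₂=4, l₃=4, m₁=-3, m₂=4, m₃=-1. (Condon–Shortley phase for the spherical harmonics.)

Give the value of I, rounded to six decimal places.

-0.168431

m-sum 0 ✓  L=12 even ✓  0≤4≤8 ✓
Π(2lᵢ+1) = 9×9×9 = 729
triangle coeff Δ(4,4,4) = 1/450450
Σ_t [0,4]: t=0:+1/13824 t=1:−1/216 t=2:+1/64 t=3:−1/216 t=4:+1/13824 = 5/768
(3j)²=18/1001 [(4 4 4; 0 0 0)], sign=+1
Σ_t [4,4]: t=4:+1/3456 = 1/3456
(3j)²=35/1287 [(4 4 4; -3 4 -1)], sign=-1
⇒ 4πI² = 7290/20449
I = (-1)√(7290/20449/(4π)) = -0.16843130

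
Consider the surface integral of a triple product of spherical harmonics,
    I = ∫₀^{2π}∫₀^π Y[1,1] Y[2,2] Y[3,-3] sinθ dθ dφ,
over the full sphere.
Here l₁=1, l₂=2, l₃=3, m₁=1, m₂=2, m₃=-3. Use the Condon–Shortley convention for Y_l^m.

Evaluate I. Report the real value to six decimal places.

-0.319865

Checks pass: Σm=0; 6 even; l₃=3∈[1,3].
(2·1+1)(2·2+1)(2·3+1) = 105
Δ: 0! 2! 4! / 7! → 1/105
sum: t=0:+1/4 = 1/4
3j²(1 2 3; 0 0 0) = Δ·Π!·Σ² = 3/35  (sign -1)
sum: t=0:+1/48 = 1/48
3j²(1 2 3; 1 2 -3) = Δ·Π!·Σ² = 1/7  (sign +1)
combine: 4πI² = 105·3/35·1/7 = 9/7
take √, sign -1: I = -0.31986543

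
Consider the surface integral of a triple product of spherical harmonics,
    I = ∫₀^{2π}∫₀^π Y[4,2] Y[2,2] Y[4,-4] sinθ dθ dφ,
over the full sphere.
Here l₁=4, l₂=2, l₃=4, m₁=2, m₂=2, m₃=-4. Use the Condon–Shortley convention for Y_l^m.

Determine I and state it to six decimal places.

Checks pass: Σm=0; 10 even; l₃=4∈[2,6].
(2·4+1)(2·2+1)(2·4+1) = 405
Δ: 2! 6! 2! / 11! → 1/13860
sum: t=0:+1/192 t=1:−1/36 t=2:+1/192 = -5/288
3j²(4 2 4; 0 0 0) = Δ·Π!·Σ² = 20/693  (sign -1)
sum: t=2:+1/2880 = 1/2880
3j²(4 2 4; 2 2 -4) = Δ·Π!·Σ² = 2/165  (sign +1)
combine: 4πI² = 405·20/693·2/165 = 120/847
take √, sign -1: I = -0.10618031

-0.106180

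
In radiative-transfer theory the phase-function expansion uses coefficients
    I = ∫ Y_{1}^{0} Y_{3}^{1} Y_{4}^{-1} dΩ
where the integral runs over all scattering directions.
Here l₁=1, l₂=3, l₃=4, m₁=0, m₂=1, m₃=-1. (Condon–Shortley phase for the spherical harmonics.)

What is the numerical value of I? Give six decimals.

Rules hold: Σm=0, L=8 even, 2≤4≤4.
N = 3·7·9 = 189
Δ = 0!·2!·6!/9! = 1/252
Racah Σ t=0..0: t=0:+1/36 = 1/36
⇒ 3j(1 3 4; 0 0 0)² = 4/63, sgn +1
Racah Σ t=0..0: t=0:+1/48 = 1/48
⇒ 3j(1 3 4; 0 1 -1)² = 5/84, sgn -1
4πI² = N·(3j₀)²·(3jₘ)² = 5/7
I = -1·√(0.714286/4π) = -0.23841361

-0.238414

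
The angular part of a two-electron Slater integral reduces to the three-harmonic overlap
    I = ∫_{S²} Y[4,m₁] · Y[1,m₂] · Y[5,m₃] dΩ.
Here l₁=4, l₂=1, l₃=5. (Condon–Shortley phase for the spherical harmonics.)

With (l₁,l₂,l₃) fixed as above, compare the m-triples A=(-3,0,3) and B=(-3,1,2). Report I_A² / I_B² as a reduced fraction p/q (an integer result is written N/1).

Same 4,1,5: normalisation and zero-m 3j drop out of the ratio.
A: Δ: 0! 8! 2! / 11! → 1/495; sum: t=0:+1/5040 = 1/5040; 3j²(4 1 5; -3 0 3) = Δ·Π!·Σ² = 16/495  (sign +1)
B: Δ: 0! 8! 2! / 11! → 1/495; sum: t=0:+1/10080 = 1/10080; 3j²(4 1 5; -3 1 2) = Δ·Π!·Σ² = 1/165  (sign -1)
I_A²/I_B² = (16/495)/(1/165) = 16/3

16/3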